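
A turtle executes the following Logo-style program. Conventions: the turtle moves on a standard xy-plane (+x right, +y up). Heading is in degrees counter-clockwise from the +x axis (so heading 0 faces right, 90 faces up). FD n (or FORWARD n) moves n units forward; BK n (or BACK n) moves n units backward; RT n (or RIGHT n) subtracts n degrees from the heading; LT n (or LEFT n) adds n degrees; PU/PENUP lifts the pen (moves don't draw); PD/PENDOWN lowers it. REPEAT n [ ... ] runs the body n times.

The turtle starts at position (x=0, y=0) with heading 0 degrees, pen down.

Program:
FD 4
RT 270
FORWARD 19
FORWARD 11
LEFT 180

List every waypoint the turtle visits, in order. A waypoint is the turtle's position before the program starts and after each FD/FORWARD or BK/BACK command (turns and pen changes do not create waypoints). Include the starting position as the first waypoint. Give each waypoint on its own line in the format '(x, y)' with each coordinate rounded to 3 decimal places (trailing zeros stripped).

Answer: (0, 0)
(4, 0)
(4, 19)
(4, 30)

Derivation:
Executing turtle program step by step:
Start: pos=(0,0), heading=0, pen down
FD 4: (0,0) -> (4,0) [heading=0, draw]
RT 270: heading 0 -> 90
FD 19: (4,0) -> (4,19) [heading=90, draw]
FD 11: (4,19) -> (4,30) [heading=90, draw]
LT 180: heading 90 -> 270
Final: pos=(4,30), heading=270, 3 segment(s) drawn
Waypoints (4 total):
(0, 0)
(4, 0)
(4, 19)
(4, 30)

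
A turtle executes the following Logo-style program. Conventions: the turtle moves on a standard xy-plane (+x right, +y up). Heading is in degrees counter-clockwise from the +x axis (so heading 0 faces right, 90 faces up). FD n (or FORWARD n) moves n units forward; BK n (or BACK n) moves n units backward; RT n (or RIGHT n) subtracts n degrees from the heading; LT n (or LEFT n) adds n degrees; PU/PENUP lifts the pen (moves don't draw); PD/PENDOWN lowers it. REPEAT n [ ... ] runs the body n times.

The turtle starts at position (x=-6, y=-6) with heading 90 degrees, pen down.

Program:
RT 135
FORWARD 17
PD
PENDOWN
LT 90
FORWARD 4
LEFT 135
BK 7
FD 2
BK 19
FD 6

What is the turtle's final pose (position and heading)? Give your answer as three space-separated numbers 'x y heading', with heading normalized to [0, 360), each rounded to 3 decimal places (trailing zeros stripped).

Executing turtle program step by step:
Start: pos=(-6,-6), heading=90, pen down
RT 135: heading 90 -> 315
FD 17: (-6,-6) -> (6.021,-18.021) [heading=315, draw]
PD: pen down
PD: pen down
LT 90: heading 315 -> 45
FD 4: (6.021,-18.021) -> (8.849,-15.192) [heading=45, draw]
LT 135: heading 45 -> 180
BK 7: (8.849,-15.192) -> (15.849,-15.192) [heading=180, draw]
FD 2: (15.849,-15.192) -> (13.849,-15.192) [heading=180, draw]
BK 19: (13.849,-15.192) -> (32.849,-15.192) [heading=180, draw]
FD 6: (32.849,-15.192) -> (26.849,-15.192) [heading=180, draw]
Final: pos=(26.849,-15.192), heading=180, 6 segment(s) drawn

Answer: 26.849 -15.192 180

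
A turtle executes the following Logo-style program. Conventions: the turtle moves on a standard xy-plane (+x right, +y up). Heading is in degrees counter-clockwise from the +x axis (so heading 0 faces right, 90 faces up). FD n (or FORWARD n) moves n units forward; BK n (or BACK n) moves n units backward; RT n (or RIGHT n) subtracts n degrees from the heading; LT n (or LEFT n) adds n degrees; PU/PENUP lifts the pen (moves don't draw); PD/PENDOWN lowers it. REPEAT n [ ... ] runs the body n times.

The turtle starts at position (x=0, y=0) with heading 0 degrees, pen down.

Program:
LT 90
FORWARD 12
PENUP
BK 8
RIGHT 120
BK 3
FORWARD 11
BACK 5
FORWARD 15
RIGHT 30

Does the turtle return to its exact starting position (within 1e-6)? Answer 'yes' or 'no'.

Answer: no

Derivation:
Executing turtle program step by step:
Start: pos=(0,0), heading=0, pen down
LT 90: heading 0 -> 90
FD 12: (0,0) -> (0,12) [heading=90, draw]
PU: pen up
BK 8: (0,12) -> (0,4) [heading=90, move]
RT 120: heading 90 -> 330
BK 3: (0,4) -> (-2.598,5.5) [heading=330, move]
FD 11: (-2.598,5.5) -> (6.928,0) [heading=330, move]
BK 5: (6.928,0) -> (2.598,2.5) [heading=330, move]
FD 15: (2.598,2.5) -> (15.588,-5) [heading=330, move]
RT 30: heading 330 -> 300
Final: pos=(15.588,-5), heading=300, 1 segment(s) drawn

Start position: (0, 0)
Final position: (15.588, -5)
Distance = 16.371; >= 1e-6 -> NOT closed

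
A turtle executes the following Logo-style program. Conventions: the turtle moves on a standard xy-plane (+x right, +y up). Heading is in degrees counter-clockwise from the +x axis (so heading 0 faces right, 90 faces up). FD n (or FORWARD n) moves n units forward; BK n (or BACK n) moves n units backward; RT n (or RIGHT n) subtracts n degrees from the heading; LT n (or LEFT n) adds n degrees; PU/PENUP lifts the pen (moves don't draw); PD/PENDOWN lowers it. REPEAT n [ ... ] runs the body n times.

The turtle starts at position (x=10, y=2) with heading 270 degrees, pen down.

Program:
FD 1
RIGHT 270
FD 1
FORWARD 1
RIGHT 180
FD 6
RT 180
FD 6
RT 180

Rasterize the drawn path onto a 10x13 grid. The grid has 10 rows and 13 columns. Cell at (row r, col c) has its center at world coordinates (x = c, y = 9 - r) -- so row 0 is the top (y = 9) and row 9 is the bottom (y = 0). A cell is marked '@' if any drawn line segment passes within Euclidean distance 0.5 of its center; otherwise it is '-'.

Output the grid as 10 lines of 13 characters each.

Segment 0: (10,2) -> (10,1)
Segment 1: (10,1) -> (11,1)
Segment 2: (11,1) -> (12,1)
Segment 3: (12,1) -> (6,1)
Segment 4: (6,1) -> (12,1)

Answer: -------------
-------------
-------------
-------------
-------------
-------------
-------------
----------@--
------@@@@@@@
-------------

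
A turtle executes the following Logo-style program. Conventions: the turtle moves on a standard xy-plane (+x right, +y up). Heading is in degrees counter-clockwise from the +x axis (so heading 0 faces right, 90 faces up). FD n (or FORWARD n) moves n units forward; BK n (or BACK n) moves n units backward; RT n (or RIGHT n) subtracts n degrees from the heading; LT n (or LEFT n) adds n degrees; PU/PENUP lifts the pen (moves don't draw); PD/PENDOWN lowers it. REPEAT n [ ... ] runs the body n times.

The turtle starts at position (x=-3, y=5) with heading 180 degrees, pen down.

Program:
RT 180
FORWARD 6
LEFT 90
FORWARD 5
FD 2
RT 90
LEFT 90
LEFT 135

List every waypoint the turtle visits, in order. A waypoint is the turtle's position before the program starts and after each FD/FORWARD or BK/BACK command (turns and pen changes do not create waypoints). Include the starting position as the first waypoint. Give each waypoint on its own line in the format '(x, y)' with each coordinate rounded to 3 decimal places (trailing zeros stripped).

Answer: (-3, 5)
(3, 5)
(3, 10)
(3, 12)

Derivation:
Executing turtle program step by step:
Start: pos=(-3,5), heading=180, pen down
RT 180: heading 180 -> 0
FD 6: (-3,5) -> (3,5) [heading=0, draw]
LT 90: heading 0 -> 90
FD 5: (3,5) -> (3,10) [heading=90, draw]
FD 2: (3,10) -> (3,12) [heading=90, draw]
RT 90: heading 90 -> 0
LT 90: heading 0 -> 90
LT 135: heading 90 -> 225
Final: pos=(3,12), heading=225, 3 segment(s) drawn
Waypoints (4 total):
(-3, 5)
(3, 5)
(3, 10)
(3, 12)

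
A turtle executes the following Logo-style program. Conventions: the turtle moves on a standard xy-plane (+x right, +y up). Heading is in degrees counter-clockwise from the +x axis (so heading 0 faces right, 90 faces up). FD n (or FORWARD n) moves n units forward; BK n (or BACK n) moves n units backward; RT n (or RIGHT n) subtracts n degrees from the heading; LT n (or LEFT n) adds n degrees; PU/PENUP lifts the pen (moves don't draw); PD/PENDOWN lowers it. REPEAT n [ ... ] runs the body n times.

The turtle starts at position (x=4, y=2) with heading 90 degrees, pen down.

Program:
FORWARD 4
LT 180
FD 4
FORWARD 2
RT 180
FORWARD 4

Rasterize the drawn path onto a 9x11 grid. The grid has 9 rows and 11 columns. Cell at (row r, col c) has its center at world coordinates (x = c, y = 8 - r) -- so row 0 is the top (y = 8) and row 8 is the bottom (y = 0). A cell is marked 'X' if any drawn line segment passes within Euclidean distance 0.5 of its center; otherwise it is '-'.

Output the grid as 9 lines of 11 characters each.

Answer: -----------
-----------
----X------
----X------
----X------
----X------
----X------
----X------
----X------

Derivation:
Segment 0: (4,2) -> (4,6)
Segment 1: (4,6) -> (4,2)
Segment 2: (4,2) -> (4,0)
Segment 3: (4,0) -> (4,4)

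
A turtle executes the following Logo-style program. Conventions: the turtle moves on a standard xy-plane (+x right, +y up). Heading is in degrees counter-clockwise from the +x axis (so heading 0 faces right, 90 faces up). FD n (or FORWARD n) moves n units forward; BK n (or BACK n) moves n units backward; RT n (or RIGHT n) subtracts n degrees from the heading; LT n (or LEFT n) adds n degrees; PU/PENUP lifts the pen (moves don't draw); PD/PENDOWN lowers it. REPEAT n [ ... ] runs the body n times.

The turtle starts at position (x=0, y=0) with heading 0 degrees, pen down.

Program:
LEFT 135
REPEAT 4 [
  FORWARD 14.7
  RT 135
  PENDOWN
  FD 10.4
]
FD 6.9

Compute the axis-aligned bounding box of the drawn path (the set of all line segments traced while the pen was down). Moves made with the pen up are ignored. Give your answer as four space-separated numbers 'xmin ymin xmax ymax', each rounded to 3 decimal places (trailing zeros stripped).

Answer: -10.394 -7.354 14.706 17.746

Derivation:
Executing turtle program step by step:
Start: pos=(0,0), heading=0, pen down
LT 135: heading 0 -> 135
REPEAT 4 [
  -- iteration 1/4 --
  FD 14.7: (0,0) -> (-10.394,10.394) [heading=135, draw]
  RT 135: heading 135 -> 0
  PD: pen down
  FD 10.4: (-10.394,10.394) -> (0.006,10.394) [heading=0, draw]
  -- iteration 2/4 --
  FD 14.7: (0.006,10.394) -> (14.706,10.394) [heading=0, draw]
  RT 135: heading 0 -> 225
  PD: pen down
  FD 10.4: (14.706,10.394) -> (7.352,3.041) [heading=225, draw]
  -- iteration 3/4 --
  FD 14.7: (7.352,3.041) -> (-3.043,-7.354) [heading=225, draw]
  RT 135: heading 225 -> 90
  PD: pen down
  FD 10.4: (-3.043,-7.354) -> (-3.043,3.046) [heading=90, draw]
  -- iteration 4/4 --
  FD 14.7: (-3.043,3.046) -> (-3.043,17.746) [heading=90, draw]
  RT 135: heading 90 -> 315
  PD: pen down
  FD 10.4: (-3.043,17.746) -> (4.311,10.392) [heading=315, draw]
]
FD 6.9: (4.311,10.392) -> (9.19,5.513) [heading=315, draw]
Final: pos=(9.19,5.513), heading=315, 9 segment(s) drawn

Segment endpoints: x in {-10.394, -3.043, -3.043, -3.043, 0, 0.006, 4.311, 7.352, 9.19, 14.706}, y in {-7.354, 0, 3.041, 3.046, 5.513, 10.392, 10.394, 17.746}
xmin=-10.394, ymin=-7.354, xmax=14.706, ymax=17.746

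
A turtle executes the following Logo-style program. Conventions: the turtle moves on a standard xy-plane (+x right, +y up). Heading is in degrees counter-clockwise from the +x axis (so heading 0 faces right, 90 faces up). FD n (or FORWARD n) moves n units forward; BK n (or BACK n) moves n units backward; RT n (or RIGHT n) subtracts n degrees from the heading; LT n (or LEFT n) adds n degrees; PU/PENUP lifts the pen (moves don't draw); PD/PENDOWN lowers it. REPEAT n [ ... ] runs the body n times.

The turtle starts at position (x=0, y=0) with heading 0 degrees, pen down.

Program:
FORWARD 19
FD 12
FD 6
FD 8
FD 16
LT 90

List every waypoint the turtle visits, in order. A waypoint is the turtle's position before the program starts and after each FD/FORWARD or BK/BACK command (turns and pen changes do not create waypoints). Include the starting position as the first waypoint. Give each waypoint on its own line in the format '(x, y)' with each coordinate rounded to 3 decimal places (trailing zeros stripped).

Answer: (0, 0)
(19, 0)
(31, 0)
(37, 0)
(45, 0)
(61, 0)

Derivation:
Executing turtle program step by step:
Start: pos=(0,0), heading=0, pen down
FD 19: (0,0) -> (19,0) [heading=0, draw]
FD 12: (19,0) -> (31,0) [heading=0, draw]
FD 6: (31,0) -> (37,0) [heading=0, draw]
FD 8: (37,0) -> (45,0) [heading=0, draw]
FD 16: (45,0) -> (61,0) [heading=0, draw]
LT 90: heading 0 -> 90
Final: pos=(61,0), heading=90, 5 segment(s) drawn
Waypoints (6 total):
(0, 0)
(19, 0)
(31, 0)
(37, 0)
(45, 0)
(61, 0)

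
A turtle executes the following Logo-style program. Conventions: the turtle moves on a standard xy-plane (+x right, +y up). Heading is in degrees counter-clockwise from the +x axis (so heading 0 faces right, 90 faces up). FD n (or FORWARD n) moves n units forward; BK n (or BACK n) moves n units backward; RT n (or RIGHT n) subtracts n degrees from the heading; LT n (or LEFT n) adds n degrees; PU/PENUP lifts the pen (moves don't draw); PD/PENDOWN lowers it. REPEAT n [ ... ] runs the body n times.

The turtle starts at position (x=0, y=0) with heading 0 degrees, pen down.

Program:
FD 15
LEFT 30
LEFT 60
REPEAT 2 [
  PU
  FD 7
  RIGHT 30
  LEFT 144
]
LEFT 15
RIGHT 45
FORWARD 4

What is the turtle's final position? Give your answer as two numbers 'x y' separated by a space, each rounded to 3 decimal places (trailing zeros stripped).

Answer: 9.841 0.349

Derivation:
Executing turtle program step by step:
Start: pos=(0,0), heading=0, pen down
FD 15: (0,0) -> (15,0) [heading=0, draw]
LT 30: heading 0 -> 30
LT 60: heading 30 -> 90
REPEAT 2 [
  -- iteration 1/2 --
  PU: pen up
  FD 7: (15,0) -> (15,7) [heading=90, move]
  RT 30: heading 90 -> 60
  LT 144: heading 60 -> 204
  -- iteration 2/2 --
  PU: pen up
  FD 7: (15,7) -> (8.605,4.153) [heading=204, move]
  RT 30: heading 204 -> 174
  LT 144: heading 174 -> 318
]
LT 15: heading 318 -> 333
RT 45: heading 333 -> 288
FD 4: (8.605,4.153) -> (9.841,0.349) [heading=288, move]
Final: pos=(9.841,0.349), heading=288, 1 segment(s) drawn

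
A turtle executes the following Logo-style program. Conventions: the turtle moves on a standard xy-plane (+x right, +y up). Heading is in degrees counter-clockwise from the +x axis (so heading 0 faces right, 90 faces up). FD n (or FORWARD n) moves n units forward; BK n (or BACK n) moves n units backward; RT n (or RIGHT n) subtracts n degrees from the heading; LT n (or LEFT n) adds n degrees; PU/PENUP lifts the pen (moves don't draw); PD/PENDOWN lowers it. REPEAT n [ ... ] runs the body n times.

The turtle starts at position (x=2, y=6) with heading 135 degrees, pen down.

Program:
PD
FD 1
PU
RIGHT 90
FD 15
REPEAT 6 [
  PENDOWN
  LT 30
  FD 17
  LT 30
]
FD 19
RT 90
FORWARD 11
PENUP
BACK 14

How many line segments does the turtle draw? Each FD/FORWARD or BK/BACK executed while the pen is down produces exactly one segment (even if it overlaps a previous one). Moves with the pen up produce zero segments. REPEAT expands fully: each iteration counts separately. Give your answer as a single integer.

Executing turtle program step by step:
Start: pos=(2,6), heading=135, pen down
PD: pen down
FD 1: (2,6) -> (1.293,6.707) [heading=135, draw]
PU: pen up
RT 90: heading 135 -> 45
FD 15: (1.293,6.707) -> (11.899,17.314) [heading=45, move]
REPEAT 6 [
  -- iteration 1/6 --
  PD: pen down
  LT 30: heading 45 -> 75
  FD 17: (11.899,17.314) -> (16.299,33.734) [heading=75, draw]
  LT 30: heading 75 -> 105
  -- iteration 2/6 --
  PD: pen down
  LT 30: heading 105 -> 135
  FD 17: (16.299,33.734) -> (4.279,45.755) [heading=135, draw]
  LT 30: heading 135 -> 165
  -- iteration 3/6 --
  PD: pen down
  LT 30: heading 165 -> 195
  FD 17: (4.279,45.755) -> (-12.142,41.355) [heading=195, draw]
  LT 30: heading 195 -> 225
  -- iteration 4/6 --
  PD: pen down
  LT 30: heading 225 -> 255
  FD 17: (-12.142,41.355) -> (-16.542,24.935) [heading=255, draw]
  LT 30: heading 255 -> 285
  -- iteration 5/6 --
  PD: pen down
  LT 30: heading 285 -> 315
  FD 17: (-16.542,24.935) -> (-4.521,12.914) [heading=315, draw]
  LT 30: heading 315 -> 345
  -- iteration 6/6 --
  PD: pen down
  LT 30: heading 345 -> 15
  FD 17: (-4.521,12.914) -> (11.899,17.314) [heading=15, draw]
  LT 30: heading 15 -> 45
]
FD 19: (11.899,17.314) -> (25.335,30.749) [heading=45, draw]
RT 90: heading 45 -> 315
FD 11: (25.335,30.749) -> (33.113,22.971) [heading=315, draw]
PU: pen up
BK 14: (33.113,22.971) -> (23.213,32.87) [heading=315, move]
Final: pos=(23.213,32.87), heading=315, 9 segment(s) drawn
Segments drawn: 9

Answer: 9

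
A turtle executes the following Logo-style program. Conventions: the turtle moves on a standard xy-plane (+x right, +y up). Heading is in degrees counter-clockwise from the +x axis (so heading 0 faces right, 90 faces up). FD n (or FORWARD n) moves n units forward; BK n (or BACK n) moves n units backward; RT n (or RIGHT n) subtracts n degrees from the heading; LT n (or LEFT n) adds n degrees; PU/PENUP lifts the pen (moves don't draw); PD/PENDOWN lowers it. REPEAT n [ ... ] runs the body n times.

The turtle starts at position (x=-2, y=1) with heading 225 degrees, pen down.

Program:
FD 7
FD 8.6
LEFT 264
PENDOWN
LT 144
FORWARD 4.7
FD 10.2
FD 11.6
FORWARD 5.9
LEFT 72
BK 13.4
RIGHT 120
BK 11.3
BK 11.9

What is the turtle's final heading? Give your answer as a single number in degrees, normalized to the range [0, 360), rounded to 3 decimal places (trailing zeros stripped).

Answer: 225

Derivation:
Executing turtle program step by step:
Start: pos=(-2,1), heading=225, pen down
FD 7: (-2,1) -> (-6.95,-3.95) [heading=225, draw]
FD 8.6: (-6.95,-3.95) -> (-13.031,-10.031) [heading=225, draw]
LT 264: heading 225 -> 129
PD: pen down
LT 144: heading 129 -> 273
FD 4.7: (-13.031,-10.031) -> (-12.785,-14.724) [heading=273, draw]
FD 10.2: (-12.785,-14.724) -> (-12.251,-24.91) [heading=273, draw]
FD 11.6: (-12.251,-24.91) -> (-11.644,-36.495) [heading=273, draw]
FD 5.9: (-11.644,-36.495) -> (-11.335,-42.386) [heading=273, draw]
LT 72: heading 273 -> 345
BK 13.4: (-11.335,-42.386) -> (-24.279,-38.918) [heading=345, draw]
RT 120: heading 345 -> 225
BK 11.3: (-24.279,-38.918) -> (-16.288,-30.928) [heading=225, draw]
BK 11.9: (-16.288,-30.928) -> (-7.874,-22.513) [heading=225, draw]
Final: pos=(-7.874,-22.513), heading=225, 9 segment(s) drawn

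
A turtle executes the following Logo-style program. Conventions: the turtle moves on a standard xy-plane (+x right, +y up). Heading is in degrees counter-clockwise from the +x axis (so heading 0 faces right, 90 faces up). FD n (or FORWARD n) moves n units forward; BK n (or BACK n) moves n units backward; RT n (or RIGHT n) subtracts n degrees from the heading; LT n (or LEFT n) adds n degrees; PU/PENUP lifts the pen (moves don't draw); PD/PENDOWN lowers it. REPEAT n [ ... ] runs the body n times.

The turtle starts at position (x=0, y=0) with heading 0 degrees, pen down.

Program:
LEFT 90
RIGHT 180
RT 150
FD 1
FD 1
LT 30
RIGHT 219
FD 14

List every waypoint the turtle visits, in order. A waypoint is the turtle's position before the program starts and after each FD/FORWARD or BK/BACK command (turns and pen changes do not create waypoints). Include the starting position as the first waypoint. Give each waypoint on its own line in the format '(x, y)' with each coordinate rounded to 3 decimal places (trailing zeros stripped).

Answer: (0, 0)
(-0.5, 0.866)
(-1, 1.732)
(4.017, -11.338)

Derivation:
Executing turtle program step by step:
Start: pos=(0,0), heading=0, pen down
LT 90: heading 0 -> 90
RT 180: heading 90 -> 270
RT 150: heading 270 -> 120
FD 1: (0,0) -> (-0.5,0.866) [heading=120, draw]
FD 1: (-0.5,0.866) -> (-1,1.732) [heading=120, draw]
LT 30: heading 120 -> 150
RT 219: heading 150 -> 291
FD 14: (-1,1.732) -> (4.017,-11.338) [heading=291, draw]
Final: pos=(4.017,-11.338), heading=291, 3 segment(s) drawn
Waypoints (4 total):
(0, 0)
(-0.5, 0.866)
(-1, 1.732)
(4.017, -11.338)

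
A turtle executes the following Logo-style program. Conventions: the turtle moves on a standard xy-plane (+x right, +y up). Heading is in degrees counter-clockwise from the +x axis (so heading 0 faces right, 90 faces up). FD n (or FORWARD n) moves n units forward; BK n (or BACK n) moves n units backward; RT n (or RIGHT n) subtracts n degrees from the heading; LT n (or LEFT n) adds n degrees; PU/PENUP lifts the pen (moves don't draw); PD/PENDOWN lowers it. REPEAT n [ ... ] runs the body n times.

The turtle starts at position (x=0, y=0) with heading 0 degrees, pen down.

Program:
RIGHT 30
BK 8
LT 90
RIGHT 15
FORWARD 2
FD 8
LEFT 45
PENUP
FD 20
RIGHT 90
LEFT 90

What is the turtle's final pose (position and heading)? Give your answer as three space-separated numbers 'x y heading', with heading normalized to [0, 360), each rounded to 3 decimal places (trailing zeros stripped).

Answer: 0.143 31.071 90

Derivation:
Executing turtle program step by step:
Start: pos=(0,0), heading=0, pen down
RT 30: heading 0 -> 330
BK 8: (0,0) -> (-6.928,4) [heading=330, draw]
LT 90: heading 330 -> 60
RT 15: heading 60 -> 45
FD 2: (-6.928,4) -> (-5.514,5.414) [heading=45, draw]
FD 8: (-5.514,5.414) -> (0.143,11.071) [heading=45, draw]
LT 45: heading 45 -> 90
PU: pen up
FD 20: (0.143,11.071) -> (0.143,31.071) [heading=90, move]
RT 90: heading 90 -> 0
LT 90: heading 0 -> 90
Final: pos=(0.143,31.071), heading=90, 3 segment(s) drawn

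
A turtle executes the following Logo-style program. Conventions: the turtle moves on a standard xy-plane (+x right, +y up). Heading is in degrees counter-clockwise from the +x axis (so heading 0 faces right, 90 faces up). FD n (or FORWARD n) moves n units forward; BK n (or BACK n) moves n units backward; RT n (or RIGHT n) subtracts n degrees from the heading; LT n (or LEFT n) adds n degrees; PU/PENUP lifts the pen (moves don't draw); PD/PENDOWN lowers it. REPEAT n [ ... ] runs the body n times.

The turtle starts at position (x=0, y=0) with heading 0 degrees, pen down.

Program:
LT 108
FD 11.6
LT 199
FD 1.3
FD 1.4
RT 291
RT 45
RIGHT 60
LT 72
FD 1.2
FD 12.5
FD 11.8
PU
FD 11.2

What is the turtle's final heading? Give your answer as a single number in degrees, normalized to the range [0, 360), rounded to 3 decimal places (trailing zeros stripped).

Executing turtle program step by step:
Start: pos=(0,0), heading=0, pen down
LT 108: heading 0 -> 108
FD 11.6: (0,0) -> (-3.585,11.032) [heading=108, draw]
LT 199: heading 108 -> 307
FD 1.3: (-3.585,11.032) -> (-2.802,9.994) [heading=307, draw]
FD 1.4: (-2.802,9.994) -> (-1.96,8.876) [heading=307, draw]
RT 291: heading 307 -> 16
RT 45: heading 16 -> 331
RT 60: heading 331 -> 271
LT 72: heading 271 -> 343
FD 1.2: (-1.96,8.876) -> (-0.812,8.525) [heading=343, draw]
FD 12.5: (-0.812,8.525) -> (11.142,4.87) [heading=343, draw]
FD 11.8: (11.142,4.87) -> (22.426,1.42) [heading=343, draw]
PU: pen up
FD 11.2: (22.426,1.42) -> (33.137,-1.854) [heading=343, move]
Final: pos=(33.137,-1.854), heading=343, 6 segment(s) drawn

Answer: 343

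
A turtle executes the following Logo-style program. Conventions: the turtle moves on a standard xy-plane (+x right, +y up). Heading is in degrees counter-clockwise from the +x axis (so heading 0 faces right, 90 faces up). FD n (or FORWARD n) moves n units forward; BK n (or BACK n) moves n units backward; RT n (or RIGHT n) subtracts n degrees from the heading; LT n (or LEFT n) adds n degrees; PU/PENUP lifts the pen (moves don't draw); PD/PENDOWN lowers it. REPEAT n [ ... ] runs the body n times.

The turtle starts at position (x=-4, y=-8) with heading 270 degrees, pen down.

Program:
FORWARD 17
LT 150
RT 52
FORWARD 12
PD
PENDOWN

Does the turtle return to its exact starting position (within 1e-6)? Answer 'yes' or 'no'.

Answer: no

Derivation:
Executing turtle program step by step:
Start: pos=(-4,-8), heading=270, pen down
FD 17: (-4,-8) -> (-4,-25) [heading=270, draw]
LT 150: heading 270 -> 60
RT 52: heading 60 -> 8
FD 12: (-4,-25) -> (7.883,-23.33) [heading=8, draw]
PD: pen down
PD: pen down
Final: pos=(7.883,-23.33), heading=8, 2 segment(s) drawn

Start position: (-4, -8)
Final position: (7.883, -23.33)
Distance = 19.396; >= 1e-6 -> NOT closed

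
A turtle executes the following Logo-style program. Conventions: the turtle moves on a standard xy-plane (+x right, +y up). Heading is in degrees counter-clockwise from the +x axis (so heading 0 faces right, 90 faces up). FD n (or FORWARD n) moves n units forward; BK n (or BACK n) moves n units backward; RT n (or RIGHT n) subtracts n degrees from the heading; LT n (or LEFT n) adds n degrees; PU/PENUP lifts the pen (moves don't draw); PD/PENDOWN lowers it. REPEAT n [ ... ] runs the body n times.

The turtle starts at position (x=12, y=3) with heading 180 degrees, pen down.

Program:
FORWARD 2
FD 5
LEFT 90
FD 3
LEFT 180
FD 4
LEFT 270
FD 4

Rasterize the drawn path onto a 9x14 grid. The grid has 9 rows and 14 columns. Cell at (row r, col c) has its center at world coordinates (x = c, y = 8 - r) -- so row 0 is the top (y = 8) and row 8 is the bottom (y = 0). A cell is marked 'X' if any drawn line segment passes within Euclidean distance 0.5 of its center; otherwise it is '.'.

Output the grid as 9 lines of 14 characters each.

Answer: ..............
..............
..............
..............
.....XXXXX....
.....XXXXXXXX.
.....X........
.....X........
.....X........

Derivation:
Segment 0: (12,3) -> (10,3)
Segment 1: (10,3) -> (5,3)
Segment 2: (5,3) -> (5,0)
Segment 3: (5,0) -> (5,4)
Segment 4: (5,4) -> (9,4)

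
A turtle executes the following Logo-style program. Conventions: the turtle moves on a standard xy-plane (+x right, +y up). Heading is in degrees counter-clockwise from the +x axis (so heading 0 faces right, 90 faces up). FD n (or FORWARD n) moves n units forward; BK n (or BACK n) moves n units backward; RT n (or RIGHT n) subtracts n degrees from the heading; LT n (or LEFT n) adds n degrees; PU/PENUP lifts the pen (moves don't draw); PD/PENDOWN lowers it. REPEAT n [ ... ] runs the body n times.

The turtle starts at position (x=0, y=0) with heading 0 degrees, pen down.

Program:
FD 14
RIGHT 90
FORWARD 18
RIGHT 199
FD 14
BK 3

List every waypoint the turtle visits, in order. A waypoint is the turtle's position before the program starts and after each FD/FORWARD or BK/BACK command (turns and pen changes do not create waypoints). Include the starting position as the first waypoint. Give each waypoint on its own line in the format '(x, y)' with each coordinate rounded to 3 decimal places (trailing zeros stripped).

Answer: (0, 0)
(14, 0)
(14, -18)
(18.558, -4.763)
(17.581, -7.599)

Derivation:
Executing turtle program step by step:
Start: pos=(0,0), heading=0, pen down
FD 14: (0,0) -> (14,0) [heading=0, draw]
RT 90: heading 0 -> 270
FD 18: (14,0) -> (14,-18) [heading=270, draw]
RT 199: heading 270 -> 71
FD 14: (14,-18) -> (18.558,-4.763) [heading=71, draw]
BK 3: (18.558,-4.763) -> (17.581,-7.599) [heading=71, draw]
Final: pos=(17.581,-7.599), heading=71, 4 segment(s) drawn
Waypoints (5 total):
(0, 0)
(14, 0)
(14, -18)
(18.558, -4.763)
(17.581, -7.599)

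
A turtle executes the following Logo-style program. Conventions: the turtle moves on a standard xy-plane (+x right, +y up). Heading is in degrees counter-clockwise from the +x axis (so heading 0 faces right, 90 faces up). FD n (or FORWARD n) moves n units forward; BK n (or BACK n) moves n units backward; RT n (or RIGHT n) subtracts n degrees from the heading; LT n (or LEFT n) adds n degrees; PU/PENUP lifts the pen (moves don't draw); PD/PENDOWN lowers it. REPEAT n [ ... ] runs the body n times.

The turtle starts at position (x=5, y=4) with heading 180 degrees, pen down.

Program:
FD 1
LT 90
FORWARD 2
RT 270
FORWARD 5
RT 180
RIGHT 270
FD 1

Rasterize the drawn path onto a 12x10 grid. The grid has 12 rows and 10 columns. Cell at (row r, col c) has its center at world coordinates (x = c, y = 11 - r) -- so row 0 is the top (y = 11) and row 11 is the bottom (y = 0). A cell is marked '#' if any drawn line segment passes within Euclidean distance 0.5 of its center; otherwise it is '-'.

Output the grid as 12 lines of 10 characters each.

Answer: ----------
----------
----------
----------
----------
----------
----------
----##----
----#-----
----######
---------#
----------

Derivation:
Segment 0: (5,4) -> (4,4)
Segment 1: (4,4) -> (4,2)
Segment 2: (4,2) -> (9,2)
Segment 3: (9,2) -> (9,1)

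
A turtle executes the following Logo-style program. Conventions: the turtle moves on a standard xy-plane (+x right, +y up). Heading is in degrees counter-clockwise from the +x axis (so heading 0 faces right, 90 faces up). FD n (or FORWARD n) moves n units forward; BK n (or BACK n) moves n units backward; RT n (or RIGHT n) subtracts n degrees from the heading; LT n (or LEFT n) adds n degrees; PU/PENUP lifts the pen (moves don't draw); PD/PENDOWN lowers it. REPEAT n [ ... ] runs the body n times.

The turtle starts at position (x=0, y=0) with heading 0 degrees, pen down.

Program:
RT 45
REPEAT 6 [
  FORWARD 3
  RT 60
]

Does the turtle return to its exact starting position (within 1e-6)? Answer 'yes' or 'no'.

Answer: yes

Derivation:
Executing turtle program step by step:
Start: pos=(0,0), heading=0, pen down
RT 45: heading 0 -> 315
REPEAT 6 [
  -- iteration 1/6 --
  FD 3: (0,0) -> (2.121,-2.121) [heading=315, draw]
  RT 60: heading 315 -> 255
  -- iteration 2/6 --
  FD 3: (2.121,-2.121) -> (1.345,-5.019) [heading=255, draw]
  RT 60: heading 255 -> 195
  -- iteration 3/6 --
  FD 3: (1.345,-5.019) -> (-1.553,-5.796) [heading=195, draw]
  RT 60: heading 195 -> 135
  -- iteration 4/6 --
  FD 3: (-1.553,-5.796) -> (-3.674,-3.674) [heading=135, draw]
  RT 60: heading 135 -> 75
  -- iteration 5/6 --
  FD 3: (-3.674,-3.674) -> (-2.898,-0.776) [heading=75, draw]
  RT 60: heading 75 -> 15
  -- iteration 6/6 --
  FD 3: (-2.898,-0.776) -> (0,0) [heading=15, draw]
  RT 60: heading 15 -> 315
]
Final: pos=(0,0), heading=315, 6 segment(s) drawn

Start position: (0, 0)
Final position: (0, 0)
Distance = 0; < 1e-6 -> CLOSED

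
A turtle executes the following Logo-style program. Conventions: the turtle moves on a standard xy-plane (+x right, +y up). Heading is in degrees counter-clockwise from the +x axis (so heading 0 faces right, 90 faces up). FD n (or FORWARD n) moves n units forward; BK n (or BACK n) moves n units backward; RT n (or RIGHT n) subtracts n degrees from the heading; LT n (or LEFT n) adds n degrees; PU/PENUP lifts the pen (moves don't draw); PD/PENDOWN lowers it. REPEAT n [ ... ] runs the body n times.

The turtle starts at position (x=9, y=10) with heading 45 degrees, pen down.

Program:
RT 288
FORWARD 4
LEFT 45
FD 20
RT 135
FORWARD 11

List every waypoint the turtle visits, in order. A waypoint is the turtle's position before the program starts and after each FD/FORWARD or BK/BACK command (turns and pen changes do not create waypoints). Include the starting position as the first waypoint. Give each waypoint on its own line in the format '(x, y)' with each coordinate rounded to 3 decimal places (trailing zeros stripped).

Answer: (9, 10)
(7.184, 13.564)
(-11.837, 19.744)
(-2.036, 24.738)

Derivation:
Executing turtle program step by step:
Start: pos=(9,10), heading=45, pen down
RT 288: heading 45 -> 117
FD 4: (9,10) -> (7.184,13.564) [heading=117, draw]
LT 45: heading 117 -> 162
FD 20: (7.184,13.564) -> (-11.837,19.744) [heading=162, draw]
RT 135: heading 162 -> 27
FD 11: (-11.837,19.744) -> (-2.036,24.738) [heading=27, draw]
Final: pos=(-2.036,24.738), heading=27, 3 segment(s) drawn
Waypoints (4 total):
(9, 10)
(7.184, 13.564)
(-11.837, 19.744)
(-2.036, 24.738)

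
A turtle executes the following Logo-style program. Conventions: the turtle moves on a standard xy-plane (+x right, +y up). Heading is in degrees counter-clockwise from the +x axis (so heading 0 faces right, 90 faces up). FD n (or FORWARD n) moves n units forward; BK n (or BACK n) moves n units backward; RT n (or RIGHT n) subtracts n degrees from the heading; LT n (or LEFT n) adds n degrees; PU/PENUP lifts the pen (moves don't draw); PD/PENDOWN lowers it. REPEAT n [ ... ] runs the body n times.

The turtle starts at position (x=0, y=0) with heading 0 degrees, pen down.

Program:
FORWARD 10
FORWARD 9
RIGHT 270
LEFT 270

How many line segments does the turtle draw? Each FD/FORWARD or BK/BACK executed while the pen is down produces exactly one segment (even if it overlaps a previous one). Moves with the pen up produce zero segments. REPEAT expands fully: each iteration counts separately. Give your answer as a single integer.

Executing turtle program step by step:
Start: pos=(0,0), heading=0, pen down
FD 10: (0,0) -> (10,0) [heading=0, draw]
FD 9: (10,0) -> (19,0) [heading=0, draw]
RT 270: heading 0 -> 90
LT 270: heading 90 -> 0
Final: pos=(19,0), heading=0, 2 segment(s) drawn
Segments drawn: 2

Answer: 2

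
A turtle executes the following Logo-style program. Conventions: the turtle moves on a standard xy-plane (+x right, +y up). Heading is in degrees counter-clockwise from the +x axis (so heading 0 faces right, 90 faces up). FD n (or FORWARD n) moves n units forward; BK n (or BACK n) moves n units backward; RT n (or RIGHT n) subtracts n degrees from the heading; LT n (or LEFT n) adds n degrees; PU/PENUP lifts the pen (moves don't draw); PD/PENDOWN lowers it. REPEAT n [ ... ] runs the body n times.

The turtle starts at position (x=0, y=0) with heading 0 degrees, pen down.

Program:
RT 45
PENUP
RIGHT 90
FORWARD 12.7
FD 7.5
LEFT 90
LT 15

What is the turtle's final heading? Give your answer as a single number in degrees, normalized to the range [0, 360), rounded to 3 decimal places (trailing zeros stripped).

Answer: 330

Derivation:
Executing turtle program step by step:
Start: pos=(0,0), heading=0, pen down
RT 45: heading 0 -> 315
PU: pen up
RT 90: heading 315 -> 225
FD 12.7: (0,0) -> (-8.98,-8.98) [heading=225, move]
FD 7.5: (-8.98,-8.98) -> (-14.284,-14.284) [heading=225, move]
LT 90: heading 225 -> 315
LT 15: heading 315 -> 330
Final: pos=(-14.284,-14.284), heading=330, 0 segment(s) drawn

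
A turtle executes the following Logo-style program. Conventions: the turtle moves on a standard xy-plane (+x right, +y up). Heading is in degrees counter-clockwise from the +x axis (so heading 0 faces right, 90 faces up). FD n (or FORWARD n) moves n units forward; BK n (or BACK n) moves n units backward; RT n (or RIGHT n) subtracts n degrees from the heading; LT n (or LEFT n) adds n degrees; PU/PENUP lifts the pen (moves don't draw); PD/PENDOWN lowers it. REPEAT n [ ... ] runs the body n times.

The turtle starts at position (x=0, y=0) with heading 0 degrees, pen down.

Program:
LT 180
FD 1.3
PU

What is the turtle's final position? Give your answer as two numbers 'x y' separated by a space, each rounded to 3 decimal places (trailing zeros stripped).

Answer: -1.3 0

Derivation:
Executing turtle program step by step:
Start: pos=(0,0), heading=0, pen down
LT 180: heading 0 -> 180
FD 1.3: (0,0) -> (-1.3,0) [heading=180, draw]
PU: pen up
Final: pos=(-1.3,0), heading=180, 1 segment(s) drawn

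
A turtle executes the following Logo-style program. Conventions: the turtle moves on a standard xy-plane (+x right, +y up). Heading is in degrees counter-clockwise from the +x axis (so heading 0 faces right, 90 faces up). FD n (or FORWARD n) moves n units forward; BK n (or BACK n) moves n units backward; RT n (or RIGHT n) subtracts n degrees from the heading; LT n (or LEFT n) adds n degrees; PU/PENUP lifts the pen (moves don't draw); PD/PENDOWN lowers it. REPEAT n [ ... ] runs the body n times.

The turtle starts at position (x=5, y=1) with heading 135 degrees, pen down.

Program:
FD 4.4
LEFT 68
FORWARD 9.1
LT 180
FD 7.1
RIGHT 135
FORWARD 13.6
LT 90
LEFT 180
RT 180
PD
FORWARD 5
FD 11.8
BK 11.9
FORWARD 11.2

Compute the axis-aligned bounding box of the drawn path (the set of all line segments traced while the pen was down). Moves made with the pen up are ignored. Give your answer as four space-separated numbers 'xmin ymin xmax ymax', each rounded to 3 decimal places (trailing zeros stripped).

Executing turtle program step by step:
Start: pos=(5,1), heading=135, pen down
FD 4.4: (5,1) -> (1.889,4.111) [heading=135, draw]
LT 68: heading 135 -> 203
FD 9.1: (1.889,4.111) -> (-6.488,0.556) [heading=203, draw]
LT 180: heading 203 -> 23
FD 7.1: (-6.488,0.556) -> (0.048,3.33) [heading=23, draw]
RT 135: heading 23 -> 248
FD 13.6: (0.048,3.33) -> (-5.047,-9.28) [heading=248, draw]
LT 90: heading 248 -> 338
LT 180: heading 338 -> 158
RT 180: heading 158 -> 338
PD: pen down
FD 5: (-5.047,-9.28) -> (-0.411,-11.153) [heading=338, draw]
FD 11.8: (-0.411,-11.153) -> (10.53,-15.573) [heading=338, draw]
BK 11.9: (10.53,-15.573) -> (-0.504,-11.115) [heading=338, draw]
FD 11.2: (-0.504,-11.115) -> (9.881,-15.311) [heading=338, draw]
Final: pos=(9.881,-15.311), heading=338, 8 segment(s) drawn

Segment endpoints: x in {-6.488, -5.047, -0.504, -0.411, 0.048, 1.889, 5, 9.881, 10.53}, y in {-15.573, -15.311, -11.153, -11.115, -9.28, 0.556, 1, 3.33, 4.111}
xmin=-6.488, ymin=-15.573, xmax=10.53, ymax=4.111

Answer: -6.488 -15.573 10.53 4.111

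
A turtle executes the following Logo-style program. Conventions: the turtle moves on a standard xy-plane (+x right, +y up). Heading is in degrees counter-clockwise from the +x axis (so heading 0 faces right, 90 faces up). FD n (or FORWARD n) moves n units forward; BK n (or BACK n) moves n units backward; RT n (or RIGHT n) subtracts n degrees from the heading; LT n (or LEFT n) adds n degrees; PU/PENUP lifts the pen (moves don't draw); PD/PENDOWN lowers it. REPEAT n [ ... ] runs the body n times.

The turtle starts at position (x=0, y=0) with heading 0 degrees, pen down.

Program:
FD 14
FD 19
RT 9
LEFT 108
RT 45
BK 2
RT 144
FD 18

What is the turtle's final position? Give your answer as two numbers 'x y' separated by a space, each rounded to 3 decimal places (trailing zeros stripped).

Answer: 31.824 -19.618

Derivation:
Executing turtle program step by step:
Start: pos=(0,0), heading=0, pen down
FD 14: (0,0) -> (14,0) [heading=0, draw]
FD 19: (14,0) -> (33,0) [heading=0, draw]
RT 9: heading 0 -> 351
LT 108: heading 351 -> 99
RT 45: heading 99 -> 54
BK 2: (33,0) -> (31.824,-1.618) [heading=54, draw]
RT 144: heading 54 -> 270
FD 18: (31.824,-1.618) -> (31.824,-19.618) [heading=270, draw]
Final: pos=(31.824,-19.618), heading=270, 4 segment(s) drawn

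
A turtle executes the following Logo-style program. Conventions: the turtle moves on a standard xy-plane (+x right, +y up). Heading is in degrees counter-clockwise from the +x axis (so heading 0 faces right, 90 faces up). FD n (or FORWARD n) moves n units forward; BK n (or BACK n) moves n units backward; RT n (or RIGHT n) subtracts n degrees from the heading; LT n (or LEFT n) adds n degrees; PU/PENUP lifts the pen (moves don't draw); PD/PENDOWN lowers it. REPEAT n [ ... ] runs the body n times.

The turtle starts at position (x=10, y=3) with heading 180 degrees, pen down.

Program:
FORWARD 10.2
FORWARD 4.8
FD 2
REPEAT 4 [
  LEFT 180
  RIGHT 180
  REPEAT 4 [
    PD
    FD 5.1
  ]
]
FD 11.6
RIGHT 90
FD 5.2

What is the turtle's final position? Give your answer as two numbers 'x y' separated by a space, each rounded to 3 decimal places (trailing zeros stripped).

Answer: -100.2 8.2

Derivation:
Executing turtle program step by step:
Start: pos=(10,3), heading=180, pen down
FD 10.2: (10,3) -> (-0.2,3) [heading=180, draw]
FD 4.8: (-0.2,3) -> (-5,3) [heading=180, draw]
FD 2: (-5,3) -> (-7,3) [heading=180, draw]
REPEAT 4 [
  -- iteration 1/4 --
  LT 180: heading 180 -> 0
  RT 180: heading 0 -> 180
  REPEAT 4 [
    -- iteration 1/4 --
    PD: pen down
    FD 5.1: (-7,3) -> (-12.1,3) [heading=180, draw]
    -- iteration 2/4 --
    PD: pen down
    FD 5.1: (-12.1,3) -> (-17.2,3) [heading=180, draw]
    -- iteration 3/4 --
    PD: pen down
    FD 5.1: (-17.2,3) -> (-22.3,3) [heading=180, draw]
    -- iteration 4/4 --
    PD: pen down
    FD 5.1: (-22.3,3) -> (-27.4,3) [heading=180, draw]
  ]
  -- iteration 2/4 --
  LT 180: heading 180 -> 0
  RT 180: heading 0 -> 180
  REPEAT 4 [
    -- iteration 1/4 --
    PD: pen down
    FD 5.1: (-27.4,3) -> (-32.5,3) [heading=180, draw]
    -- iteration 2/4 --
    PD: pen down
    FD 5.1: (-32.5,3) -> (-37.6,3) [heading=180, draw]
    -- iteration 3/4 --
    PD: pen down
    FD 5.1: (-37.6,3) -> (-42.7,3) [heading=180, draw]
    -- iteration 4/4 --
    PD: pen down
    FD 5.1: (-42.7,3) -> (-47.8,3) [heading=180, draw]
  ]
  -- iteration 3/4 --
  LT 180: heading 180 -> 0
  RT 180: heading 0 -> 180
  REPEAT 4 [
    -- iteration 1/4 --
    PD: pen down
    FD 5.1: (-47.8,3) -> (-52.9,3) [heading=180, draw]
    -- iteration 2/4 --
    PD: pen down
    FD 5.1: (-52.9,3) -> (-58,3) [heading=180, draw]
    -- iteration 3/4 --
    PD: pen down
    FD 5.1: (-58,3) -> (-63.1,3) [heading=180, draw]
    -- iteration 4/4 --
    PD: pen down
    FD 5.1: (-63.1,3) -> (-68.2,3) [heading=180, draw]
  ]
  -- iteration 4/4 --
  LT 180: heading 180 -> 0
  RT 180: heading 0 -> 180
  REPEAT 4 [
    -- iteration 1/4 --
    PD: pen down
    FD 5.1: (-68.2,3) -> (-73.3,3) [heading=180, draw]
    -- iteration 2/4 --
    PD: pen down
    FD 5.1: (-73.3,3) -> (-78.4,3) [heading=180, draw]
    -- iteration 3/4 --
    PD: pen down
    FD 5.1: (-78.4,3) -> (-83.5,3) [heading=180, draw]
    -- iteration 4/4 --
    PD: pen down
    FD 5.1: (-83.5,3) -> (-88.6,3) [heading=180, draw]
  ]
]
FD 11.6: (-88.6,3) -> (-100.2,3) [heading=180, draw]
RT 90: heading 180 -> 90
FD 5.2: (-100.2,3) -> (-100.2,8.2) [heading=90, draw]
Final: pos=(-100.2,8.2), heading=90, 21 segment(s) drawn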